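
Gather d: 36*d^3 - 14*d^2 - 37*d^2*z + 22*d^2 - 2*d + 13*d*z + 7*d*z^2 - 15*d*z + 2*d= 36*d^3 + d^2*(8 - 37*z) + d*(7*z^2 - 2*z)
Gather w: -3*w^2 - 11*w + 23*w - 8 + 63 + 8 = -3*w^2 + 12*w + 63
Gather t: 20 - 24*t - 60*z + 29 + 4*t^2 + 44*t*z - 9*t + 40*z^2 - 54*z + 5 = 4*t^2 + t*(44*z - 33) + 40*z^2 - 114*z + 54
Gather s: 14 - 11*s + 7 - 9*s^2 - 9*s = -9*s^2 - 20*s + 21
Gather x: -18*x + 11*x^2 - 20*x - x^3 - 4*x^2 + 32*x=-x^3 + 7*x^2 - 6*x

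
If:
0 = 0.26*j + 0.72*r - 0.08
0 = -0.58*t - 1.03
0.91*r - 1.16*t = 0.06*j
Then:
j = 5.56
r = -1.90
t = -1.78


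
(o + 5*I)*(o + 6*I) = o^2 + 11*I*o - 30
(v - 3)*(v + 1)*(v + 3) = v^3 + v^2 - 9*v - 9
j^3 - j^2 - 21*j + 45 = (j - 3)^2*(j + 5)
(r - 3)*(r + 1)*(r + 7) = r^3 + 5*r^2 - 17*r - 21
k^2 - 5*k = k*(k - 5)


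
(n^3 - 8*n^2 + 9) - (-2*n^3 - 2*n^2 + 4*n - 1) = 3*n^3 - 6*n^2 - 4*n + 10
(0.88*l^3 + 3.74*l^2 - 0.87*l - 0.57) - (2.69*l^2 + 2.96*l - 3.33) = 0.88*l^3 + 1.05*l^2 - 3.83*l + 2.76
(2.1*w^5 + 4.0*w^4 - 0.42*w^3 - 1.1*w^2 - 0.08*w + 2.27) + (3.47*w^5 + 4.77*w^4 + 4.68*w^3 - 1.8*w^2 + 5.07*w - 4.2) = 5.57*w^5 + 8.77*w^4 + 4.26*w^3 - 2.9*w^2 + 4.99*w - 1.93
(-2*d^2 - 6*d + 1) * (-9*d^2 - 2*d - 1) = 18*d^4 + 58*d^3 + 5*d^2 + 4*d - 1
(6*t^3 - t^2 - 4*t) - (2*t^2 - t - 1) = 6*t^3 - 3*t^2 - 3*t + 1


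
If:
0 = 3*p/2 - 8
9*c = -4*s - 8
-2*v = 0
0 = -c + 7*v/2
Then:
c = 0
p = 16/3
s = -2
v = 0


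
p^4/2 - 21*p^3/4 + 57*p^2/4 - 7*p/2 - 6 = (p/2 + 1/4)*(p - 6)*(p - 4)*(p - 1)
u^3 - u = u*(u - 1)*(u + 1)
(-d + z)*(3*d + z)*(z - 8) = -3*d^2*z + 24*d^2 + 2*d*z^2 - 16*d*z + z^3 - 8*z^2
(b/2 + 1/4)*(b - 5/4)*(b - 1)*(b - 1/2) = b^4/2 - 9*b^3/8 + b^2/2 + 9*b/32 - 5/32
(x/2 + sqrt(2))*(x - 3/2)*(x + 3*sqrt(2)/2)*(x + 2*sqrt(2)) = x^4/2 - 3*x^3/4 + 11*sqrt(2)*x^3/4 - 33*sqrt(2)*x^2/8 + 10*x^2 - 15*x + 6*sqrt(2)*x - 9*sqrt(2)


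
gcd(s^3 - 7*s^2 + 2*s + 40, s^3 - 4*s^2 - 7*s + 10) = s^2 - 3*s - 10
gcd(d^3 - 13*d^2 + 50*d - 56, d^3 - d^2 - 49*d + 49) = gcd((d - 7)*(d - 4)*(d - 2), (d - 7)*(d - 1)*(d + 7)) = d - 7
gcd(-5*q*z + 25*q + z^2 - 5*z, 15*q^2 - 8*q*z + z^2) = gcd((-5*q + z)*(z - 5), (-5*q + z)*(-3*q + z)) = -5*q + z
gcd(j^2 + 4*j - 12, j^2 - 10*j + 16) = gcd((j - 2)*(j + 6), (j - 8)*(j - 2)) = j - 2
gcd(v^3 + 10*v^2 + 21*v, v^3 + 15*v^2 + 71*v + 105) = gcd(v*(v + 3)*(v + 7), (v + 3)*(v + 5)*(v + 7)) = v^2 + 10*v + 21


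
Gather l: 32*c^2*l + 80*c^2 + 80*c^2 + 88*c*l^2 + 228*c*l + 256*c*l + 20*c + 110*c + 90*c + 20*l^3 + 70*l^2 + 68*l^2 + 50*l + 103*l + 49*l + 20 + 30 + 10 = 160*c^2 + 220*c + 20*l^3 + l^2*(88*c + 138) + l*(32*c^2 + 484*c + 202) + 60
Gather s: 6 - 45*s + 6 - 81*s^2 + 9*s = -81*s^2 - 36*s + 12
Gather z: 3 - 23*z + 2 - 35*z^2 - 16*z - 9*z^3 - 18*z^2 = -9*z^3 - 53*z^2 - 39*z + 5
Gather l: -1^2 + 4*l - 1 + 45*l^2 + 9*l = 45*l^2 + 13*l - 2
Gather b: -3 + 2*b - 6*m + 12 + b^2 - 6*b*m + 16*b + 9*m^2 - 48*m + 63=b^2 + b*(18 - 6*m) + 9*m^2 - 54*m + 72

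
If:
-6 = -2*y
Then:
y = 3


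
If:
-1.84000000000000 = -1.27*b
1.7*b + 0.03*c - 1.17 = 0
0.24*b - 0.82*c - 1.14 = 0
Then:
No Solution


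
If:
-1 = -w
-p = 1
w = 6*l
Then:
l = 1/6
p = -1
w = 1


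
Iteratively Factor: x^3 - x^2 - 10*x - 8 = (x - 4)*(x^2 + 3*x + 2) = (x - 4)*(x + 1)*(x + 2)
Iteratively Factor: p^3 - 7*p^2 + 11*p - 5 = (p - 1)*(p^2 - 6*p + 5) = (p - 5)*(p - 1)*(p - 1)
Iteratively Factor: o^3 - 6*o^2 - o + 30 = (o - 5)*(o^2 - o - 6) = (o - 5)*(o - 3)*(o + 2)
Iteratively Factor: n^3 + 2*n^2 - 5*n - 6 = (n + 1)*(n^2 + n - 6) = (n + 1)*(n + 3)*(n - 2)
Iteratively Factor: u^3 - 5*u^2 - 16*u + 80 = (u + 4)*(u^2 - 9*u + 20) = (u - 5)*(u + 4)*(u - 4)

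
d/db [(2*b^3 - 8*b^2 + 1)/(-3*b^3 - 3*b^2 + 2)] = b*(-30*b^3 + 21*b - 26)/(9*b^6 + 18*b^5 + 9*b^4 - 12*b^3 - 12*b^2 + 4)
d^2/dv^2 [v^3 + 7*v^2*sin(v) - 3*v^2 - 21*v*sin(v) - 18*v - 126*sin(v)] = -7*v^2*sin(v) + 21*v*sin(v) + 28*v*cos(v) + 6*v + 140*sin(v) - 42*cos(v) - 6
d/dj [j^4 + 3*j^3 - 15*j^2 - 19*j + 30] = 4*j^3 + 9*j^2 - 30*j - 19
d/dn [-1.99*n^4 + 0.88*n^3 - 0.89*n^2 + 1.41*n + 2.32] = -7.96*n^3 + 2.64*n^2 - 1.78*n + 1.41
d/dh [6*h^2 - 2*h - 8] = 12*h - 2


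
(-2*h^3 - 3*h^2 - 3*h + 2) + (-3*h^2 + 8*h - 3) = -2*h^3 - 6*h^2 + 5*h - 1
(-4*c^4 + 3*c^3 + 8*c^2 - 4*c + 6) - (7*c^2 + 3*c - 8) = -4*c^4 + 3*c^3 + c^2 - 7*c + 14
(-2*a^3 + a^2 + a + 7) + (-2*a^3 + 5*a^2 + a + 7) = -4*a^3 + 6*a^2 + 2*a + 14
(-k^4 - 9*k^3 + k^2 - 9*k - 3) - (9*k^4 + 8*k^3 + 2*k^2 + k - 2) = -10*k^4 - 17*k^3 - k^2 - 10*k - 1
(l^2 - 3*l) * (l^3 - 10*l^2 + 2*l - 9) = l^5 - 13*l^4 + 32*l^3 - 15*l^2 + 27*l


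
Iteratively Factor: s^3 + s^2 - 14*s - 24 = (s + 3)*(s^2 - 2*s - 8) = (s - 4)*(s + 3)*(s + 2)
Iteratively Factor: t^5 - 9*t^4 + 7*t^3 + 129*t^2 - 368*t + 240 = (t + 4)*(t^4 - 13*t^3 + 59*t^2 - 107*t + 60) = (t - 3)*(t + 4)*(t^3 - 10*t^2 + 29*t - 20) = (t - 3)*(t - 1)*(t + 4)*(t^2 - 9*t + 20) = (t - 4)*(t - 3)*(t - 1)*(t + 4)*(t - 5)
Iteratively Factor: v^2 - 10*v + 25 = (v - 5)*(v - 5)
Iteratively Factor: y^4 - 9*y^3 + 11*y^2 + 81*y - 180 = (y + 3)*(y^3 - 12*y^2 + 47*y - 60) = (y - 4)*(y + 3)*(y^2 - 8*y + 15) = (y - 5)*(y - 4)*(y + 3)*(y - 3)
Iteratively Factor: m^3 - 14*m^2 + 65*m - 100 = (m - 4)*(m^2 - 10*m + 25) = (m - 5)*(m - 4)*(m - 5)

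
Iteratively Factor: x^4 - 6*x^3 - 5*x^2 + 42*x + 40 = (x + 1)*(x^3 - 7*x^2 + 2*x + 40) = (x + 1)*(x + 2)*(x^2 - 9*x + 20) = (x - 5)*(x + 1)*(x + 2)*(x - 4)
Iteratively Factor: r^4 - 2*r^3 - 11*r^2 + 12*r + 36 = (r - 3)*(r^3 + r^2 - 8*r - 12) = (r - 3)*(r + 2)*(r^2 - r - 6) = (r - 3)*(r + 2)^2*(r - 3)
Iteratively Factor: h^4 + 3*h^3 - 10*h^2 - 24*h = (h)*(h^3 + 3*h^2 - 10*h - 24) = h*(h - 3)*(h^2 + 6*h + 8) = h*(h - 3)*(h + 2)*(h + 4)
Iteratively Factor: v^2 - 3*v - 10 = (v + 2)*(v - 5)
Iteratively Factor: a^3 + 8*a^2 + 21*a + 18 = (a + 2)*(a^2 + 6*a + 9) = (a + 2)*(a + 3)*(a + 3)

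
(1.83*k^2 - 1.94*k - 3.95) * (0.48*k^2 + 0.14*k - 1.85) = 0.8784*k^4 - 0.675*k^3 - 5.5531*k^2 + 3.036*k + 7.3075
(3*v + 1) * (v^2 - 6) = 3*v^3 + v^2 - 18*v - 6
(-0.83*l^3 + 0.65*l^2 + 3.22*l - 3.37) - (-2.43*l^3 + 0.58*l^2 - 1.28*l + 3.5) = 1.6*l^3 + 0.0700000000000001*l^2 + 4.5*l - 6.87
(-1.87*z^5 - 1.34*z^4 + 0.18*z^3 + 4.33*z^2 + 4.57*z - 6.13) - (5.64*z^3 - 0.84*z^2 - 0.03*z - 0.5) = -1.87*z^5 - 1.34*z^4 - 5.46*z^3 + 5.17*z^2 + 4.6*z - 5.63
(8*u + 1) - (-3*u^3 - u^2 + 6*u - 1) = 3*u^3 + u^2 + 2*u + 2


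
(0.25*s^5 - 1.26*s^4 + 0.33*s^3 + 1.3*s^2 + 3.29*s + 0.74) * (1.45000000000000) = 0.3625*s^5 - 1.827*s^4 + 0.4785*s^3 + 1.885*s^2 + 4.7705*s + 1.073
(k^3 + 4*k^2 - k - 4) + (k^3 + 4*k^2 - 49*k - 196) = 2*k^3 + 8*k^2 - 50*k - 200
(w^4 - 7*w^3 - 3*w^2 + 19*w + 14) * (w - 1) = w^5 - 8*w^4 + 4*w^3 + 22*w^2 - 5*w - 14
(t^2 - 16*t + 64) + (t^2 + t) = 2*t^2 - 15*t + 64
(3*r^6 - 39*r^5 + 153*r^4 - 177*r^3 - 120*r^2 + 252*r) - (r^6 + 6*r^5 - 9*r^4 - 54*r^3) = 2*r^6 - 45*r^5 + 162*r^4 - 123*r^3 - 120*r^2 + 252*r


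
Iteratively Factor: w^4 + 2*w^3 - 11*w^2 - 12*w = (w)*(w^3 + 2*w^2 - 11*w - 12) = w*(w + 1)*(w^2 + w - 12) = w*(w + 1)*(w + 4)*(w - 3)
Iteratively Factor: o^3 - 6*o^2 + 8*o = (o - 2)*(o^2 - 4*o) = o*(o - 2)*(o - 4)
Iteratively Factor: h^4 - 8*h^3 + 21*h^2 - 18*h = (h - 2)*(h^3 - 6*h^2 + 9*h) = h*(h - 2)*(h^2 - 6*h + 9) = h*(h - 3)*(h - 2)*(h - 3)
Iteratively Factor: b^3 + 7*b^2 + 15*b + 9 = (b + 3)*(b^2 + 4*b + 3) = (b + 3)^2*(b + 1)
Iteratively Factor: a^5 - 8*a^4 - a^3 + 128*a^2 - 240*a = (a - 5)*(a^4 - 3*a^3 - 16*a^2 + 48*a) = a*(a - 5)*(a^3 - 3*a^2 - 16*a + 48) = a*(a - 5)*(a - 3)*(a^2 - 16) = a*(a - 5)*(a - 4)*(a - 3)*(a + 4)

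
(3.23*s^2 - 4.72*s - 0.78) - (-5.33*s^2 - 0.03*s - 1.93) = 8.56*s^2 - 4.69*s + 1.15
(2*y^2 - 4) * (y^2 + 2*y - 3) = 2*y^4 + 4*y^3 - 10*y^2 - 8*y + 12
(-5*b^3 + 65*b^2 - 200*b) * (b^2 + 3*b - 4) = -5*b^5 + 50*b^4 + 15*b^3 - 860*b^2 + 800*b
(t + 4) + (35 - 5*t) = 39 - 4*t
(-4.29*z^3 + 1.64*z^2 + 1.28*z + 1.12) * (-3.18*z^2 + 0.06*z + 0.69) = 13.6422*z^5 - 5.4726*z^4 - 6.9321*z^3 - 2.3532*z^2 + 0.9504*z + 0.7728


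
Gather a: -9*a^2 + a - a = -9*a^2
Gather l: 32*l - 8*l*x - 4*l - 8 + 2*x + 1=l*(28 - 8*x) + 2*x - 7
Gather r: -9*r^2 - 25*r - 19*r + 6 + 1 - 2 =-9*r^2 - 44*r + 5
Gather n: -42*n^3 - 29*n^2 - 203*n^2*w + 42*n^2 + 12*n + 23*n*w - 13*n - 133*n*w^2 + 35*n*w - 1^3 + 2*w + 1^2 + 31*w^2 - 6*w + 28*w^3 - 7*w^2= -42*n^3 + n^2*(13 - 203*w) + n*(-133*w^2 + 58*w - 1) + 28*w^3 + 24*w^2 - 4*w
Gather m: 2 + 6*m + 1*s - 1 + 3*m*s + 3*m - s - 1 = m*(3*s + 9)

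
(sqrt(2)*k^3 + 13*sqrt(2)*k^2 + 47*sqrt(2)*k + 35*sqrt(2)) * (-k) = -sqrt(2)*k^4 - 13*sqrt(2)*k^3 - 47*sqrt(2)*k^2 - 35*sqrt(2)*k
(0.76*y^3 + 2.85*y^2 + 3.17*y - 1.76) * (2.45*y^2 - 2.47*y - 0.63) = 1.862*y^5 + 5.1053*y^4 + 0.2482*y^3 - 13.9374*y^2 + 2.3501*y + 1.1088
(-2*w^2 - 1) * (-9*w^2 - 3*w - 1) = 18*w^4 + 6*w^3 + 11*w^2 + 3*w + 1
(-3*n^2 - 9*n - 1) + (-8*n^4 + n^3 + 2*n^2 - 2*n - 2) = -8*n^4 + n^3 - n^2 - 11*n - 3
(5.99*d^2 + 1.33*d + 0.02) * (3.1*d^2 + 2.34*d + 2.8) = 18.569*d^4 + 18.1396*d^3 + 19.9462*d^2 + 3.7708*d + 0.056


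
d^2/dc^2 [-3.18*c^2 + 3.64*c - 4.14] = -6.36000000000000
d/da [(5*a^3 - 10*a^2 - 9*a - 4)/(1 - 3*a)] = (-30*a^3 + 45*a^2 - 20*a - 21)/(9*a^2 - 6*a + 1)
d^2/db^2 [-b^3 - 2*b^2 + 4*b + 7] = -6*b - 4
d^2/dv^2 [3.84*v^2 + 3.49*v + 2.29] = 7.68000000000000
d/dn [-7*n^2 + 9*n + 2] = 9 - 14*n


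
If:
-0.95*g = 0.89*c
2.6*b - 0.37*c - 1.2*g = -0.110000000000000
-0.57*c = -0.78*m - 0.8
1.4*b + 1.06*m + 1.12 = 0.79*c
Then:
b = -0.02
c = -0.06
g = 0.06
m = -1.07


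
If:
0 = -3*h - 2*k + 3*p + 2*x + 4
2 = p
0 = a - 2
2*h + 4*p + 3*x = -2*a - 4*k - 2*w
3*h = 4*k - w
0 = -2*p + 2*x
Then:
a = 2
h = 51/11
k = 1/22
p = 2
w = -151/11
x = 2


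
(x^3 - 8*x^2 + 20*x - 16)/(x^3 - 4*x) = (x^2 - 6*x + 8)/(x*(x + 2))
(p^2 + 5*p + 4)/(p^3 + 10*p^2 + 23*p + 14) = (p + 4)/(p^2 + 9*p + 14)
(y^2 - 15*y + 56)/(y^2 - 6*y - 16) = (y - 7)/(y + 2)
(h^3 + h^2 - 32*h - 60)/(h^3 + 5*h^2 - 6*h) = (h^3 + h^2 - 32*h - 60)/(h*(h^2 + 5*h - 6))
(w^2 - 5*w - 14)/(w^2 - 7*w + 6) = (w^2 - 5*w - 14)/(w^2 - 7*w + 6)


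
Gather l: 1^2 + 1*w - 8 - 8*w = -7*w - 7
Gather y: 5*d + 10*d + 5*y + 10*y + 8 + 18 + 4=15*d + 15*y + 30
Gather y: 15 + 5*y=5*y + 15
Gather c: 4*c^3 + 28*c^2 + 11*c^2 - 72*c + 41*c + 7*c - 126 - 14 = 4*c^3 + 39*c^2 - 24*c - 140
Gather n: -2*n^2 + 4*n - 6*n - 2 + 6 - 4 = -2*n^2 - 2*n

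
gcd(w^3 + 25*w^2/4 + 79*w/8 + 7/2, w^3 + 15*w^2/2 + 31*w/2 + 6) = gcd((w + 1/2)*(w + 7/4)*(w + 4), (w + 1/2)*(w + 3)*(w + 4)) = w^2 + 9*w/2 + 2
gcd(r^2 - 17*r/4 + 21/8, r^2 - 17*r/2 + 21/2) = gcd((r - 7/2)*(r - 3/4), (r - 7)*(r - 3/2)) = 1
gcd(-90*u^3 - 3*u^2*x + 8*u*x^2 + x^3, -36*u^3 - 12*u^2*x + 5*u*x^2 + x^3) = -18*u^2 + 3*u*x + x^2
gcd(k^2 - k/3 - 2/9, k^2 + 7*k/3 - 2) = k - 2/3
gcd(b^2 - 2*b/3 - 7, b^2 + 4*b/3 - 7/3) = b + 7/3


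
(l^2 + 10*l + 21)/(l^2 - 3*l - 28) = (l^2 + 10*l + 21)/(l^2 - 3*l - 28)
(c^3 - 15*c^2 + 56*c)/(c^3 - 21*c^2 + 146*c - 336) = c/(c - 6)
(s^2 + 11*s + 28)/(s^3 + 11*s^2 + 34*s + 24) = (s + 7)/(s^2 + 7*s + 6)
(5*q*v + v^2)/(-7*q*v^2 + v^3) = (-5*q - v)/(v*(7*q - v))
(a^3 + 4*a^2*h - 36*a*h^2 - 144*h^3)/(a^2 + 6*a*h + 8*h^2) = (a^2 - 36*h^2)/(a + 2*h)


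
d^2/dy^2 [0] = 0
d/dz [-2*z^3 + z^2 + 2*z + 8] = -6*z^2 + 2*z + 2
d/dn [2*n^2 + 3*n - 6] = 4*n + 3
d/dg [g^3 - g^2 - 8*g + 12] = 3*g^2 - 2*g - 8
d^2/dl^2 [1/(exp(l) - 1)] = (exp(l) + 1)*exp(l)/(exp(l) - 1)^3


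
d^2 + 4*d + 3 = (d + 1)*(d + 3)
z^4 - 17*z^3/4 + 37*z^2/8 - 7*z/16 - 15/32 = (z - 5/2)*(z - 3/2)*(z - 1/2)*(z + 1/4)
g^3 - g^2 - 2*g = g*(g - 2)*(g + 1)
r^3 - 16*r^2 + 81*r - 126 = (r - 7)*(r - 6)*(r - 3)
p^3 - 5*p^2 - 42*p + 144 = (p - 8)*(p - 3)*(p + 6)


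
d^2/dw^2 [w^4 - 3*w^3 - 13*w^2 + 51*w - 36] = 12*w^2 - 18*w - 26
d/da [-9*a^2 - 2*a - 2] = -18*a - 2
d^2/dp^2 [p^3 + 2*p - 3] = 6*p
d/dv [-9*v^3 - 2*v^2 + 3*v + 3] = -27*v^2 - 4*v + 3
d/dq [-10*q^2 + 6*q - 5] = 6 - 20*q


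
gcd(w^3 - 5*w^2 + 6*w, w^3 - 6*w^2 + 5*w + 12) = w - 3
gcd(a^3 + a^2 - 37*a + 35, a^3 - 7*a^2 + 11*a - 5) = a^2 - 6*a + 5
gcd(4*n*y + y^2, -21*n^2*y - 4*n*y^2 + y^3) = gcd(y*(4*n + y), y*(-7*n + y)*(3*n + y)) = y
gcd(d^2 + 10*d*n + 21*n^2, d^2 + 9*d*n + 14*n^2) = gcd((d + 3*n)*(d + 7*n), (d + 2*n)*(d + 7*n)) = d + 7*n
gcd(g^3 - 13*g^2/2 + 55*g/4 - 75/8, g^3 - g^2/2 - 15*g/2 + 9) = g - 3/2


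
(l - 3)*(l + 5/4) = l^2 - 7*l/4 - 15/4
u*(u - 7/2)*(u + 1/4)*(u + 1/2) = u^4 - 11*u^3/4 - 5*u^2/2 - 7*u/16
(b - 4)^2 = b^2 - 8*b + 16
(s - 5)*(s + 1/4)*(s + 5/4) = s^3 - 7*s^2/2 - 115*s/16 - 25/16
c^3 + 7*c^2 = c^2*(c + 7)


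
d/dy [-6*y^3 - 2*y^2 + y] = -18*y^2 - 4*y + 1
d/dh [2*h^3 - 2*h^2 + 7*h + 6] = 6*h^2 - 4*h + 7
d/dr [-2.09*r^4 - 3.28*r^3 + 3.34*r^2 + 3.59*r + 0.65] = -8.36*r^3 - 9.84*r^2 + 6.68*r + 3.59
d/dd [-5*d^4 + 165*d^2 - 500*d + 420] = -20*d^3 + 330*d - 500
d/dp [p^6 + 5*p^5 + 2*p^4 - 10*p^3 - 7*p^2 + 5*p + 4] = 6*p^5 + 25*p^4 + 8*p^3 - 30*p^2 - 14*p + 5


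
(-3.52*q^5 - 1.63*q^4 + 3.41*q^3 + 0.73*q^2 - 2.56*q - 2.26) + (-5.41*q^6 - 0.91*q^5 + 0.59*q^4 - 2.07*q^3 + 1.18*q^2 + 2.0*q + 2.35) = -5.41*q^6 - 4.43*q^5 - 1.04*q^4 + 1.34*q^3 + 1.91*q^2 - 0.56*q + 0.0900000000000003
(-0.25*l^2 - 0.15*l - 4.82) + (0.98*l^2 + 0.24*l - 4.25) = 0.73*l^2 + 0.09*l - 9.07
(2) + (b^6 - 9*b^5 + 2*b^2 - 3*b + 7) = b^6 - 9*b^5 + 2*b^2 - 3*b + 9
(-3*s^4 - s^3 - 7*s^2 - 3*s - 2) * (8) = -24*s^4 - 8*s^3 - 56*s^2 - 24*s - 16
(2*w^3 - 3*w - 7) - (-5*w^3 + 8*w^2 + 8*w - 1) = 7*w^3 - 8*w^2 - 11*w - 6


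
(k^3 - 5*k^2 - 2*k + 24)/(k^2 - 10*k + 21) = (k^2 - 2*k - 8)/(k - 7)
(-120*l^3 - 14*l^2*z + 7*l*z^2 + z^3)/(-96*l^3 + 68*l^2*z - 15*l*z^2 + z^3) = (30*l^2 + 11*l*z + z^2)/(24*l^2 - 11*l*z + z^2)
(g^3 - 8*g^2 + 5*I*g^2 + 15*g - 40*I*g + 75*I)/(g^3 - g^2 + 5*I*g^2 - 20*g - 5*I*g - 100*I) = (g - 3)/(g + 4)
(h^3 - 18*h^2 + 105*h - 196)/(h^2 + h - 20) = (h^2 - 14*h + 49)/(h + 5)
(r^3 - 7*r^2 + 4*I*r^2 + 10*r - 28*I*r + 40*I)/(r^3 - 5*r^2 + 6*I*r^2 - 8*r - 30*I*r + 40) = (r - 2)/(r + 2*I)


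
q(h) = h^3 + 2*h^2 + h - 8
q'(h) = 3*h^2 + 4*h + 1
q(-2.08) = -10.43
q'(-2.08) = 5.66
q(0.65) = -6.23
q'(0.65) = 4.87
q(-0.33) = -8.15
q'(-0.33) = 0.01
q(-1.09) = -8.01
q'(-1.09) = 0.20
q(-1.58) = -8.53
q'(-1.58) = 2.17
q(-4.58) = -66.70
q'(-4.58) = 45.61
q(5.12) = 183.77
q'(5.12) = 100.12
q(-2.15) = -10.84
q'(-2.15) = 6.27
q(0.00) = -8.00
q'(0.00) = 1.00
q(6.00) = 286.00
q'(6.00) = 133.00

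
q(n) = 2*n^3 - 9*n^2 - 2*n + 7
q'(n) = 6*n^2 - 18*n - 2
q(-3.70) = -210.12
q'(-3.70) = 146.74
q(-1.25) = -8.47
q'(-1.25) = 29.88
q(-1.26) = -8.77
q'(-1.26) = 30.21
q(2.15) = -19.03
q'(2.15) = -12.96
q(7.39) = 307.88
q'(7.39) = 192.65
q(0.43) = 4.63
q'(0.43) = -8.63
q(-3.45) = -175.35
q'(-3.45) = 131.52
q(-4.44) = -336.60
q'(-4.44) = 196.20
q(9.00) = 718.00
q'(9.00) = 322.00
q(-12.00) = -4721.00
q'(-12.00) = 1078.00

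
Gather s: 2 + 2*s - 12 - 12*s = -10*s - 10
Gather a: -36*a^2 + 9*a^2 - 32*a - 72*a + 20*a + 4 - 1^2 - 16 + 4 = -27*a^2 - 84*a - 9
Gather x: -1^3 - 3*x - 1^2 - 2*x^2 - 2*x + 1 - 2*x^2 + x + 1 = -4*x^2 - 4*x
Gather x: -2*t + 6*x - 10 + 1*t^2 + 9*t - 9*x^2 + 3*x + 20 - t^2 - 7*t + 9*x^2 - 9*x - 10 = 0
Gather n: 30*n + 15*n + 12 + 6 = 45*n + 18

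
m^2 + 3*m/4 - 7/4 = (m - 1)*(m + 7/4)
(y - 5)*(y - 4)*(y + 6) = y^3 - 3*y^2 - 34*y + 120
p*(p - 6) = p^2 - 6*p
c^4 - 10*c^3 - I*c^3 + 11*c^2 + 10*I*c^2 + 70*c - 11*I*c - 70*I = (c - 7)*(c - 5)*(c + 2)*(c - I)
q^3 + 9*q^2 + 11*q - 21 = (q - 1)*(q + 3)*(q + 7)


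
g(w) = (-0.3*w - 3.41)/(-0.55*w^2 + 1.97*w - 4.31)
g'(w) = (-0.3*w - 3.41)*(1.1*w - 1.97)/(-0.55*w^2 + 1.97*w - 4.31)^2 - 0.3/(-0.55*w^2 + 1.97*w - 4.31) = (-0.165*w^2 - 3.751*w + 8.0107)/(0.3025*w^4 - 2.167*w^3 + 8.6219*w^2 - 16.9814*w + 18.5761)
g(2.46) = 1.49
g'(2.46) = -0.28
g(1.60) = 1.52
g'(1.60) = 0.24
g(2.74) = 1.39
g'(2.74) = -0.38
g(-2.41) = 0.22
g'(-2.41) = 0.11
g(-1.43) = 0.36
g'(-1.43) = 0.19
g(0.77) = 1.17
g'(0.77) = 0.52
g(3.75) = 0.97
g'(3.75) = -0.39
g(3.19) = 1.21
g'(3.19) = -0.43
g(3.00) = 1.29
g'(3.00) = -0.42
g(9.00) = 0.20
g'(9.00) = -0.04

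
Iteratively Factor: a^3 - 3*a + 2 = (a - 1)*(a^2 + a - 2) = (a - 1)*(a + 2)*(a - 1)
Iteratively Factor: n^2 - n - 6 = (n - 3)*(n + 2)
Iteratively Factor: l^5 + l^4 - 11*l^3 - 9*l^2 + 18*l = (l - 3)*(l^4 + 4*l^3 + l^2 - 6*l) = (l - 3)*(l + 2)*(l^3 + 2*l^2 - 3*l) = (l - 3)*(l + 2)*(l + 3)*(l^2 - l) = (l - 3)*(l - 1)*(l + 2)*(l + 3)*(l)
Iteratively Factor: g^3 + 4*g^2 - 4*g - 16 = (g + 4)*(g^2 - 4) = (g - 2)*(g + 4)*(g + 2)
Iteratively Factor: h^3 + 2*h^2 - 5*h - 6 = (h - 2)*(h^2 + 4*h + 3) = (h - 2)*(h + 1)*(h + 3)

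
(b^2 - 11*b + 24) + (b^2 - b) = 2*b^2 - 12*b + 24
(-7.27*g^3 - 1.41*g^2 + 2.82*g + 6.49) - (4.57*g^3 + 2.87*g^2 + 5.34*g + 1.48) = -11.84*g^3 - 4.28*g^2 - 2.52*g + 5.01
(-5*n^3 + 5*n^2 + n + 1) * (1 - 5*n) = 25*n^4 - 30*n^3 - 4*n + 1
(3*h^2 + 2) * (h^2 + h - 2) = 3*h^4 + 3*h^3 - 4*h^2 + 2*h - 4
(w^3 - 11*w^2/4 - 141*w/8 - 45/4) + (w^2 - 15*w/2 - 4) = w^3 - 7*w^2/4 - 201*w/8 - 61/4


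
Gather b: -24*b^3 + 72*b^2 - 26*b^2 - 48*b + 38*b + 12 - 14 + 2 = -24*b^3 + 46*b^2 - 10*b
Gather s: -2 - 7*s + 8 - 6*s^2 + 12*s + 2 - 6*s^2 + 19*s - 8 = -12*s^2 + 24*s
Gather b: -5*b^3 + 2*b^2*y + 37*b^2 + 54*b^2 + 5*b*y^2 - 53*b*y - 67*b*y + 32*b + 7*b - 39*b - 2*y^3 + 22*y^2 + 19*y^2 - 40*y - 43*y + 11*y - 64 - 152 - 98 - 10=-5*b^3 + b^2*(2*y + 91) + b*(5*y^2 - 120*y) - 2*y^3 + 41*y^2 - 72*y - 324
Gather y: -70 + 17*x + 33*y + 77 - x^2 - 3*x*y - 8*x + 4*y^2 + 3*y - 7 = -x^2 + 9*x + 4*y^2 + y*(36 - 3*x)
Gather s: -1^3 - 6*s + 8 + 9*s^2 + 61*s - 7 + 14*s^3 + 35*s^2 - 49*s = 14*s^3 + 44*s^2 + 6*s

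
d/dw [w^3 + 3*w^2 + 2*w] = 3*w^2 + 6*w + 2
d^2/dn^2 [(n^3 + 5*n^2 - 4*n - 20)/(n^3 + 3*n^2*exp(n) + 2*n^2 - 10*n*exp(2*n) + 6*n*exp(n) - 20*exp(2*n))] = (-3*n^5*exp(n) + 49*n^4*exp(2*n) - 3*n^4*exp(n) - 90*n^3*exp(3*n) + 49*n^3*exp(2*n) + 60*n^3*exp(n) + 6*n^3 + 400*n^2*exp(4*n) - 90*n^2*exp(3*n) - 790*n^2*exp(2*n) - 180*n^2*exp(n) - 60*n^2 + 400*n*exp(4*n) + 900*n*exp(3*n) + 1600*n*exp(2*n) - 180*n*exp(n) - 5000*exp(4*n) + 1980*exp(3*n) - 380*exp(2*n))/(n^6 + 9*n^5*exp(n) - 3*n^4*exp(2*n) - 153*n^3*exp(3*n) + 30*n^2*exp(4*n) + 900*n*exp(5*n) - 1000*exp(6*n))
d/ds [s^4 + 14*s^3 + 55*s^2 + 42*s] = 4*s^3 + 42*s^2 + 110*s + 42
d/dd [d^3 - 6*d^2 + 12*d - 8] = 3*d^2 - 12*d + 12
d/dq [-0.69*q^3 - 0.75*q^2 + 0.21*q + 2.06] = -2.07*q^2 - 1.5*q + 0.21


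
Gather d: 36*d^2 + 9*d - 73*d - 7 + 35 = 36*d^2 - 64*d + 28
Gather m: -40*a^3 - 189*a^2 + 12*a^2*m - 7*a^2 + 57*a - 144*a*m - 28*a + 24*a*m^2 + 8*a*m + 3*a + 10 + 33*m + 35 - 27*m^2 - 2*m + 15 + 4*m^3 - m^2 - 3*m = -40*a^3 - 196*a^2 + 32*a + 4*m^3 + m^2*(24*a - 28) + m*(12*a^2 - 136*a + 28) + 60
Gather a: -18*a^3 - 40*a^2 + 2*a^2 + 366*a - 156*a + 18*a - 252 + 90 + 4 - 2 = -18*a^3 - 38*a^2 + 228*a - 160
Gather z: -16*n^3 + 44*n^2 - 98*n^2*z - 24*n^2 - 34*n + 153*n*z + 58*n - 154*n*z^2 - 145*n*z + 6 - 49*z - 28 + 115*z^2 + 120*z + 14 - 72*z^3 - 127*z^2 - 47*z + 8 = -16*n^3 + 20*n^2 + 24*n - 72*z^3 + z^2*(-154*n - 12) + z*(-98*n^2 + 8*n + 24)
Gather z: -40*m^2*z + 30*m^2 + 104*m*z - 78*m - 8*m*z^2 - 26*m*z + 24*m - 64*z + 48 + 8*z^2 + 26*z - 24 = 30*m^2 - 54*m + z^2*(8 - 8*m) + z*(-40*m^2 + 78*m - 38) + 24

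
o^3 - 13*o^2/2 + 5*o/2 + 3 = (o - 6)*(o - 1)*(o + 1/2)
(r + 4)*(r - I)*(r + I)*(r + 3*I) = r^4 + 4*r^3 + 3*I*r^3 + r^2 + 12*I*r^2 + 4*r + 3*I*r + 12*I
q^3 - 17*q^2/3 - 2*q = q*(q - 6)*(q + 1/3)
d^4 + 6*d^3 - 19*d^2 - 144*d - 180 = (d - 5)*(d + 2)*(d + 3)*(d + 6)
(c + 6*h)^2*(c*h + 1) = c^3*h + 12*c^2*h^2 + c^2 + 36*c*h^3 + 12*c*h + 36*h^2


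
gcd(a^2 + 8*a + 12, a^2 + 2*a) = a + 2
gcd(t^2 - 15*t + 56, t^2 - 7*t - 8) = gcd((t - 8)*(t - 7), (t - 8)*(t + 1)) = t - 8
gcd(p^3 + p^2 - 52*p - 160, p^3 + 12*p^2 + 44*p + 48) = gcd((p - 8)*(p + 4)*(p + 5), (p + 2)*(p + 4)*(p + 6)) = p + 4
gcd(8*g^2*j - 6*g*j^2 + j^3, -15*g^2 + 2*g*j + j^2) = 1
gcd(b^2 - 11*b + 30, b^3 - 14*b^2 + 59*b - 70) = b - 5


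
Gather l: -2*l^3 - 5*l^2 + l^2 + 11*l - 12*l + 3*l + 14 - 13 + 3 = -2*l^3 - 4*l^2 + 2*l + 4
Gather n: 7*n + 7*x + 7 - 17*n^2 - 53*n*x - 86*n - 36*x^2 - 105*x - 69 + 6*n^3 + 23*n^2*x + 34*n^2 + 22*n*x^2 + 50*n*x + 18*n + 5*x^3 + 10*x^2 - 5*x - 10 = 6*n^3 + n^2*(23*x + 17) + n*(22*x^2 - 3*x - 61) + 5*x^3 - 26*x^2 - 103*x - 72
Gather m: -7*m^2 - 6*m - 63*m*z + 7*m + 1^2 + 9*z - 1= -7*m^2 + m*(1 - 63*z) + 9*z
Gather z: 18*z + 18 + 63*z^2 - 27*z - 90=63*z^2 - 9*z - 72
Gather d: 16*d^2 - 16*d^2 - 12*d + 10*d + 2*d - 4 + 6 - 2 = 0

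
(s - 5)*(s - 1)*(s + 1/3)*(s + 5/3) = s^4 - 4*s^3 - 58*s^2/9 + 20*s/3 + 25/9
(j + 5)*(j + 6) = j^2 + 11*j + 30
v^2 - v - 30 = (v - 6)*(v + 5)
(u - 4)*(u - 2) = u^2 - 6*u + 8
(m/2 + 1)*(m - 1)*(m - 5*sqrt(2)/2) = m^3/2 - 5*sqrt(2)*m^2/4 + m^2/2 - 5*sqrt(2)*m/4 - m + 5*sqrt(2)/2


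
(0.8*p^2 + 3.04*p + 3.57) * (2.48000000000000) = 1.984*p^2 + 7.5392*p + 8.8536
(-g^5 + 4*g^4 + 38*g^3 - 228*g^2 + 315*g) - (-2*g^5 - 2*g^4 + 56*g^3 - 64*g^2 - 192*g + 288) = g^5 + 6*g^4 - 18*g^3 - 164*g^2 + 507*g - 288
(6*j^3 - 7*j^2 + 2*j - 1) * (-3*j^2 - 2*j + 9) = -18*j^5 + 9*j^4 + 62*j^3 - 64*j^2 + 20*j - 9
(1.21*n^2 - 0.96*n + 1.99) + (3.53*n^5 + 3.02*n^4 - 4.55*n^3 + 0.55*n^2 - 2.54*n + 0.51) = 3.53*n^5 + 3.02*n^4 - 4.55*n^3 + 1.76*n^2 - 3.5*n + 2.5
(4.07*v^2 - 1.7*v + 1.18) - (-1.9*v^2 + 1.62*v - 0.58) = 5.97*v^2 - 3.32*v + 1.76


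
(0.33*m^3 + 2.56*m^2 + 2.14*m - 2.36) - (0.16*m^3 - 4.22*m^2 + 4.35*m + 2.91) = 0.17*m^3 + 6.78*m^2 - 2.21*m - 5.27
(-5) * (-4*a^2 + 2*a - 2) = 20*a^2 - 10*a + 10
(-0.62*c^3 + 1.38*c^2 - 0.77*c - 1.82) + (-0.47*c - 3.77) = -0.62*c^3 + 1.38*c^2 - 1.24*c - 5.59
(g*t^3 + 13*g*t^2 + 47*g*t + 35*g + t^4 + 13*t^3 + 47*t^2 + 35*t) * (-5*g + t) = -5*g^2*t^3 - 65*g^2*t^2 - 235*g^2*t - 175*g^2 - 4*g*t^4 - 52*g*t^3 - 188*g*t^2 - 140*g*t + t^5 + 13*t^4 + 47*t^3 + 35*t^2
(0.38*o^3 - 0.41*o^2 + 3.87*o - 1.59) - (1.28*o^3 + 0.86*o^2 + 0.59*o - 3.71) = -0.9*o^3 - 1.27*o^2 + 3.28*o + 2.12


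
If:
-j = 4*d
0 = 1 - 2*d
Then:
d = 1/2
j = -2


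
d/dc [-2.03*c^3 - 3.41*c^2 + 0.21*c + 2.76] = -6.09*c^2 - 6.82*c + 0.21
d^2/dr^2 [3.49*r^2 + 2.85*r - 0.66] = 6.98000000000000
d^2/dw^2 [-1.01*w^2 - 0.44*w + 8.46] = -2.02000000000000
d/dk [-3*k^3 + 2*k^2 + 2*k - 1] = -9*k^2 + 4*k + 2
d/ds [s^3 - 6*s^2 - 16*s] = 3*s^2 - 12*s - 16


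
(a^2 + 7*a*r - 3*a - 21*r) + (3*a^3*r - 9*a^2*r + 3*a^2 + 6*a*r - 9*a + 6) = 3*a^3*r - 9*a^2*r + 4*a^2 + 13*a*r - 12*a - 21*r + 6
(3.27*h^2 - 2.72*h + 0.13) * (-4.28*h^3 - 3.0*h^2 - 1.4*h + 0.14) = -13.9956*h^5 + 1.8316*h^4 + 3.0256*h^3 + 3.8758*h^2 - 0.5628*h + 0.0182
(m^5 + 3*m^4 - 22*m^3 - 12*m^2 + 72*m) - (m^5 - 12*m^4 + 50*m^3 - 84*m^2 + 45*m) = 15*m^4 - 72*m^3 + 72*m^2 + 27*m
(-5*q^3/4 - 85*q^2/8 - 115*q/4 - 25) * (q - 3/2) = -5*q^4/4 - 35*q^3/4 - 205*q^2/16 + 145*q/8 + 75/2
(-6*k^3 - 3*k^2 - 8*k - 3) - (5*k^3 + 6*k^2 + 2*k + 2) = -11*k^3 - 9*k^2 - 10*k - 5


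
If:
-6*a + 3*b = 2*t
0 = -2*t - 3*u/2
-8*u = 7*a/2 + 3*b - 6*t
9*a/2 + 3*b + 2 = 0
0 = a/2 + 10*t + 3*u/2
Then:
No Solution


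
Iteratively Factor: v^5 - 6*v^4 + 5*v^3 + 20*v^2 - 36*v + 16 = (v - 1)*(v^4 - 5*v^3 + 20*v - 16) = (v - 2)*(v - 1)*(v^3 - 3*v^2 - 6*v + 8) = (v - 4)*(v - 2)*(v - 1)*(v^2 + v - 2) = (v - 4)*(v - 2)*(v - 1)^2*(v + 2)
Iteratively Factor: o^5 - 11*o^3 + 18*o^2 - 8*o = (o - 2)*(o^4 + 2*o^3 - 7*o^2 + 4*o) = (o - 2)*(o + 4)*(o^3 - 2*o^2 + o) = o*(o - 2)*(o + 4)*(o^2 - 2*o + 1) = o*(o - 2)*(o - 1)*(o + 4)*(o - 1)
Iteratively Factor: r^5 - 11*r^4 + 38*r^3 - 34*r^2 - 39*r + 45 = (r - 5)*(r^4 - 6*r^3 + 8*r^2 + 6*r - 9) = (r - 5)*(r + 1)*(r^3 - 7*r^2 + 15*r - 9) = (r - 5)*(r - 1)*(r + 1)*(r^2 - 6*r + 9) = (r - 5)*(r - 3)*(r - 1)*(r + 1)*(r - 3)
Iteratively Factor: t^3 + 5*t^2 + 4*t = (t + 1)*(t^2 + 4*t) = (t + 1)*(t + 4)*(t)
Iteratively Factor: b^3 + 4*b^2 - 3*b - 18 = (b + 3)*(b^2 + b - 6) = (b - 2)*(b + 3)*(b + 3)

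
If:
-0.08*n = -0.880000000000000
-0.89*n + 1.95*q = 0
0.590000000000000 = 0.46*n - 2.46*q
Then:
No Solution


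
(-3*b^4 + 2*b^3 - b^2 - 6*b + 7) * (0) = 0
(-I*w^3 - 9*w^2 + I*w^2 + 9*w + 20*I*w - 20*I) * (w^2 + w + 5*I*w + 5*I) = -I*w^5 - 4*w^4 - 24*I*w^3 - 96*w^2 + 25*I*w + 100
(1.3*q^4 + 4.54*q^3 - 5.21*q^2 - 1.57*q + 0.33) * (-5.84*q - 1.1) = -7.592*q^5 - 27.9436*q^4 + 25.4324*q^3 + 14.8998*q^2 - 0.2002*q - 0.363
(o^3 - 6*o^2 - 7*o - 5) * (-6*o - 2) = -6*o^4 + 34*o^3 + 54*o^2 + 44*o + 10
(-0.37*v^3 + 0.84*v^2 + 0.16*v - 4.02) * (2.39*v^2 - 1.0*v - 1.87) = -0.8843*v^5 + 2.3776*v^4 + 0.2343*v^3 - 11.3386*v^2 + 3.7208*v + 7.5174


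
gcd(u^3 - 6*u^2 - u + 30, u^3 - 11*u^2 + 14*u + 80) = u^2 - 3*u - 10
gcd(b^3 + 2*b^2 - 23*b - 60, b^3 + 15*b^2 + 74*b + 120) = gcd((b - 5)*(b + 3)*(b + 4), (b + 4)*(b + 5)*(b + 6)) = b + 4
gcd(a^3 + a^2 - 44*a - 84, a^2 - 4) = a + 2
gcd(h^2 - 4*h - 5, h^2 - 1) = h + 1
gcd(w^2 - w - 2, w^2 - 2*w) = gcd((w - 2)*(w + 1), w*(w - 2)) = w - 2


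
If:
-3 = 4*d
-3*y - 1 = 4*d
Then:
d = -3/4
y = 2/3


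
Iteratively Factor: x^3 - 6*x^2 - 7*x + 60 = (x - 4)*(x^2 - 2*x - 15) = (x - 4)*(x + 3)*(x - 5)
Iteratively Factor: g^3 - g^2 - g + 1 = (g - 1)*(g^2 - 1) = (g - 1)*(g + 1)*(g - 1)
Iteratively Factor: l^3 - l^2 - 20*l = (l)*(l^2 - l - 20) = l*(l + 4)*(l - 5)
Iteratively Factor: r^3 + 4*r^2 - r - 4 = (r - 1)*(r^2 + 5*r + 4) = (r - 1)*(r + 1)*(r + 4)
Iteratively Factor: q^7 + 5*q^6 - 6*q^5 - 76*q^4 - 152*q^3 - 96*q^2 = (q + 2)*(q^6 + 3*q^5 - 12*q^4 - 52*q^3 - 48*q^2) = (q + 2)^2*(q^5 + q^4 - 14*q^3 - 24*q^2) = q*(q + 2)^2*(q^4 + q^3 - 14*q^2 - 24*q) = q*(q - 4)*(q + 2)^2*(q^3 + 5*q^2 + 6*q) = q^2*(q - 4)*(q + 2)^2*(q^2 + 5*q + 6) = q^2*(q - 4)*(q + 2)^3*(q + 3)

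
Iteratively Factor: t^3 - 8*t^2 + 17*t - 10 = (t - 5)*(t^2 - 3*t + 2) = (t - 5)*(t - 1)*(t - 2)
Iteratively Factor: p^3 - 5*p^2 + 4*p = (p)*(p^2 - 5*p + 4) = p*(p - 1)*(p - 4)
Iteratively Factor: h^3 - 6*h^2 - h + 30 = (h - 5)*(h^2 - h - 6) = (h - 5)*(h + 2)*(h - 3)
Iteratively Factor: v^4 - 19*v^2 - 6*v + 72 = (v - 2)*(v^3 + 2*v^2 - 15*v - 36) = (v - 2)*(v + 3)*(v^2 - v - 12) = (v - 4)*(v - 2)*(v + 3)*(v + 3)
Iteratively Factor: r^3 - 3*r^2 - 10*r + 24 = (r - 4)*(r^2 + r - 6) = (r - 4)*(r - 2)*(r + 3)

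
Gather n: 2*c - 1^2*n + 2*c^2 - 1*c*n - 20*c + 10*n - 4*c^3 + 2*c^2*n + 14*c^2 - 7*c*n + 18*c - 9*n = -4*c^3 + 16*c^2 + n*(2*c^2 - 8*c)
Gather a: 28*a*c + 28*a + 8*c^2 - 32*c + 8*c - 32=a*(28*c + 28) + 8*c^2 - 24*c - 32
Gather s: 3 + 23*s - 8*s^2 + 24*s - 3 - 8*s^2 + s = -16*s^2 + 48*s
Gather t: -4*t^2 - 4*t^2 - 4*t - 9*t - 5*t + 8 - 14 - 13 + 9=-8*t^2 - 18*t - 10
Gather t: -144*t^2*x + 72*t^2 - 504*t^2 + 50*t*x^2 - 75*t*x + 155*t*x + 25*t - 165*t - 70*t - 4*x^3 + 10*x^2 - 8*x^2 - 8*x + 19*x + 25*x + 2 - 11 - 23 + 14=t^2*(-144*x - 432) + t*(50*x^2 + 80*x - 210) - 4*x^3 + 2*x^2 + 36*x - 18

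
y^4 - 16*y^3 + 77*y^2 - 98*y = y*(y - 7)^2*(y - 2)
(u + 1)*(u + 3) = u^2 + 4*u + 3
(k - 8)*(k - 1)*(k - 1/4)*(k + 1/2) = k^4 - 35*k^3/4 + 45*k^2/8 + 25*k/8 - 1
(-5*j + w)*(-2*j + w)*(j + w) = 10*j^3 + 3*j^2*w - 6*j*w^2 + w^3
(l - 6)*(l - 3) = l^2 - 9*l + 18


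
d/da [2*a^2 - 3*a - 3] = 4*a - 3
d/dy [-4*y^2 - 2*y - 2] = -8*y - 2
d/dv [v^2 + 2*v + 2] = 2*v + 2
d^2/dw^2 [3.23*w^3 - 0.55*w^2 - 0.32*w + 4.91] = 19.38*w - 1.1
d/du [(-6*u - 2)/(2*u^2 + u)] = 2*(6*u^2 + 4*u + 1)/(u^2*(4*u^2 + 4*u + 1))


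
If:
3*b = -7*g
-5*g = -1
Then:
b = -7/15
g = 1/5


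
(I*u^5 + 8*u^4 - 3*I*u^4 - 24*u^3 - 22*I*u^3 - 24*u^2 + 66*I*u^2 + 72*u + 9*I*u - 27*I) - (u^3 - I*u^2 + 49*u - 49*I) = I*u^5 + 8*u^4 - 3*I*u^4 - 25*u^3 - 22*I*u^3 - 24*u^2 + 67*I*u^2 + 23*u + 9*I*u + 22*I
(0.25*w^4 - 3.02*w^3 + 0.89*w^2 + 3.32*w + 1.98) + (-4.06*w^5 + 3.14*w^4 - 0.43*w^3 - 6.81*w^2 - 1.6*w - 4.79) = -4.06*w^5 + 3.39*w^4 - 3.45*w^3 - 5.92*w^2 + 1.72*w - 2.81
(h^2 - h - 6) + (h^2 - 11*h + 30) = 2*h^2 - 12*h + 24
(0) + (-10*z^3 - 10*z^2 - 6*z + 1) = -10*z^3 - 10*z^2 - 6*z + 1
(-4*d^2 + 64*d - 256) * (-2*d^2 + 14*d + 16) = 8*d^4 - 184*d^3 + 1344*d^2 - 2560*d - 4096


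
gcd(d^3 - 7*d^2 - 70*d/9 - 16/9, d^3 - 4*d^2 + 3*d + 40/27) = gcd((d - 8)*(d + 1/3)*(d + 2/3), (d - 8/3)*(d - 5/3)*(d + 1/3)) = d + 1/3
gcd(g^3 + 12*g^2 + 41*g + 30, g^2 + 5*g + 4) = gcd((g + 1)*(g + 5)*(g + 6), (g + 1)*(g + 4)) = g + 1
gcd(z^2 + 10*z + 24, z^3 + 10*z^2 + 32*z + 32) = z + 4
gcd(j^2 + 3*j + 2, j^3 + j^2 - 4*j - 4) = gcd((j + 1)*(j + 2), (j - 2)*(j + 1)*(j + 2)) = j^2 + 3*j + 2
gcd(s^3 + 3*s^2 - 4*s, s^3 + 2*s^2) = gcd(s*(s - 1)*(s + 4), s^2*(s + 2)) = s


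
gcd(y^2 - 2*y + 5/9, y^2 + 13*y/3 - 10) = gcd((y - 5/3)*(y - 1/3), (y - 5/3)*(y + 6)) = y - 5/3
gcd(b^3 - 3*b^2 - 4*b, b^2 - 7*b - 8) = b + 1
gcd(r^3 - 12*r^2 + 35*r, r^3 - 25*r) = r^2 - 5*r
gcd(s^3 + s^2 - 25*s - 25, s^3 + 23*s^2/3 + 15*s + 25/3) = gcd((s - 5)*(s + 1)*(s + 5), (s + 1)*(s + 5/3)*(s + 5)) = s^2 + 6*s + 5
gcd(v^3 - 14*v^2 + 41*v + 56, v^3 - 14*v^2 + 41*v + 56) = v^3 - 14*v^2 + 41*v + 56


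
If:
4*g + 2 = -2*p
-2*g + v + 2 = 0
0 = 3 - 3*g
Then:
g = 1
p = -3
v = 0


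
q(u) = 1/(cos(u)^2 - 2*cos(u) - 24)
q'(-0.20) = 0.00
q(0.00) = -0.04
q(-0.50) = -0.04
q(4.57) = -0.04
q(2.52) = -0.05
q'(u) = (2*sin(u)*cos(u) - 2*sin(u))/(cos(u)^2 - 2*cos(u) - 24)^2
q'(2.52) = -0.00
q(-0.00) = -0.04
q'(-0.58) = 0.00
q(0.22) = -0.04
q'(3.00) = 0.00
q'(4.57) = 0.00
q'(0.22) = -0.00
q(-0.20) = -0.04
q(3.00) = -0.05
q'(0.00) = 0.00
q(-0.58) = -0.04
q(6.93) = -0.04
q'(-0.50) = 0.00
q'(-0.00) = 0.00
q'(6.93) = -0.00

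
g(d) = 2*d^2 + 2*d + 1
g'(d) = 4*d + 2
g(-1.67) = 3.24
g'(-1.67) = -4.68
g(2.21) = 15.19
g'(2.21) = 10.84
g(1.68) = 10.00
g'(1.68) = 8.72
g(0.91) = 4.48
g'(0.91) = 5.64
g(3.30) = 29.38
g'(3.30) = 15.20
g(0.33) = 1.88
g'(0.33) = 3.32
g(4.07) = 42.27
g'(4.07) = 18.28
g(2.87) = 23.21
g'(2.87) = 13.48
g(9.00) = 181.00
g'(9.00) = 38.00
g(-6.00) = 61.00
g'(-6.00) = -22.00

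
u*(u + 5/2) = u^2 + 5*u/2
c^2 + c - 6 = (c - 2)*(c + 3)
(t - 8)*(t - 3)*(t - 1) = t^3 - 12*t^2 + 35*t - 24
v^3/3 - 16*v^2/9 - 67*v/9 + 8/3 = (v/3 + 1)*(v - 8)*(v - 1/3)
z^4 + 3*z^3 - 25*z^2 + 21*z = z*(z - 3)*(z - 1)*(z + 7)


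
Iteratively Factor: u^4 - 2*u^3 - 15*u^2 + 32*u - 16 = (u + 4)*(u^3 - 6*u^2 + 9*u - 4) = (u - 4)*(u + 4)*(u^2 - 2*u + 1) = (u - 4)*(u - 1)*(u + 4)*(u - 1)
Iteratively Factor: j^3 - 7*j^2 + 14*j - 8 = (j - 4)*(j^2 - 3*j + 2) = (j - 4)*(j - 1)*(j - 2)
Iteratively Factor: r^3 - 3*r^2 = (r)*(r^2 - 3*r) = r*(r - 3)*(r)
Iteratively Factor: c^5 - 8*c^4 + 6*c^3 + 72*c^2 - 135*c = (c + 3)*(c^4 - 11*c^3 + 39*c^2 - 45*c) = (c - 5)*(c + 3)*(c^3 - 6*c^2 + 9*c) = (c - 5)*(c - 3)*(c + 3)*(c^2 - 3*c) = (c - 5)*(c - 3)^2*(c + 3)*(c)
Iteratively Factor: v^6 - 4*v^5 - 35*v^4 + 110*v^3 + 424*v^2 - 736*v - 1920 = (v + 4)*(v^5 - 8*v^4 - 3*v^3 + 122*v^2 - 64*v - 480) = (v - 4)*(v + 4)*(v^4 - 4*v^3 - 19*v^2 + 46*v + 120) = (v - 4)^2*(v + 4)*(v^3 - 19*v - 30) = (v - 4)^2*(v + 3)*(v + 4)*(v^2 - 3*v - 10) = (v - 5)*(v - 4)^2*(v + 3)*(v + 4)*(v + 2)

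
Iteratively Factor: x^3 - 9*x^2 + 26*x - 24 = (x - 3)*(x^2 - 6*x + 8) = (x - 4)*(x - 3)*(x - 2)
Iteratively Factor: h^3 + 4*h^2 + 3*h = (h + 1)*(h^2 + 3*h) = h*(h + 1)*(h + 3)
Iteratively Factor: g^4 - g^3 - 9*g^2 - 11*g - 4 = (g + 1)*(g^3 - 2*g^2 - 7*g - 4) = (g - 4)*(g + 1)*(g^2 + 2*g + 1) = (g - 4)*(g + 1)^2*(g + 1)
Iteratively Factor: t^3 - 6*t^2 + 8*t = (t)*(t^2 - 6*t + 8) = t*(t - 4)*(t - 2)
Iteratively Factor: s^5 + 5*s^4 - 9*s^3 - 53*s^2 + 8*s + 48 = (s - 1)*(s^4 + 6*s^3 - 3*s^2 - 56*s - 48) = (s - 1)*(s + 1)*(s^3 + 5*s^2 - 8*s - 48) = (s - 3)*(s - 1)*(s + 1)*(s^2 + 8*s + 16) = (s - 3)*(s - 1)*(s + 1)*(s + 4)*(s + 4)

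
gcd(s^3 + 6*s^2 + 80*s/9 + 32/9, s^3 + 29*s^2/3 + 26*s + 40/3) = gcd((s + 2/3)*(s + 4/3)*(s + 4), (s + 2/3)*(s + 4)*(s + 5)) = s^2 + 14*s/3 + 8/3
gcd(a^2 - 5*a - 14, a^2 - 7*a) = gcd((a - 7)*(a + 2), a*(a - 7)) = a - 7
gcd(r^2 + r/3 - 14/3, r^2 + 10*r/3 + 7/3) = r + 7/3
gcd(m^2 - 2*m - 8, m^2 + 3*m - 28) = m - 4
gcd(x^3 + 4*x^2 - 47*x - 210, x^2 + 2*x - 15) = x + 5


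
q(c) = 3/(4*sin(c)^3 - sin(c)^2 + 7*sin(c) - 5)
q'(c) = 3*(-12*sin(c)^2*cos(c) + 2*sin(c)*cos(c) - 7*cos(c))/(4*sin(c)^3 - sin(c)^2 + 7*sin(c) - 5)^2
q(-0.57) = -0.31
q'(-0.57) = -0.31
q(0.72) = 9.16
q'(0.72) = -228.94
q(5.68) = -0.30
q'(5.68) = -0.30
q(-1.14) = -0.20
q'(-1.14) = -0.10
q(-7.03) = -0.26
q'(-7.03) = -0.23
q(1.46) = 0.61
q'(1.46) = -0.23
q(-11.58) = 1.22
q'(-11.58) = -3.73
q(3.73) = -0.30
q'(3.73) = 0.30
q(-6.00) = -0.99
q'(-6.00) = -2.31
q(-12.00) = -3.28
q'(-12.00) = -28.43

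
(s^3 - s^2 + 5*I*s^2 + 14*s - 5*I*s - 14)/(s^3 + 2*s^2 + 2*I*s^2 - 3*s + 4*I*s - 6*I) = (s^2 + 5*I*s + 14)/(s^2 + s*(3 + 2*I) + 6*I)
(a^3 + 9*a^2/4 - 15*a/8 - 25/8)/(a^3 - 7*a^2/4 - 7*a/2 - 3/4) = (8*a^2 + 10*a - 25)/(2*(4*a^2 - 11*a - 3))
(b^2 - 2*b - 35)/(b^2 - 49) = (b + 5)/(b + 7)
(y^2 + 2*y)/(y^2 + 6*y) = (y + 2)/(y + 6)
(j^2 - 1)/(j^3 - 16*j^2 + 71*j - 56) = (j + 1)/(j^2 - 15*j + 56)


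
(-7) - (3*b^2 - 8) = 1 - 3*b^2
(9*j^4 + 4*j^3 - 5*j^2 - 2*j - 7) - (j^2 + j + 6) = 9*j^4 + 4*j^3 - 6*j^2 - 3*j - 13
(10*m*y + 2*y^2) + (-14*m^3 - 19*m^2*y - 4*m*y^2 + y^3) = -14*m^3 - 19*m^2*y - 4*m*y^2 + 10*m*y + y^3 + 2*y^2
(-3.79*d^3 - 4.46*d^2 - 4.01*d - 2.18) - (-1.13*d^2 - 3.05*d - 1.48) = -3.79*d^3 - 3.33*d^2 - 0.96*d - 0.7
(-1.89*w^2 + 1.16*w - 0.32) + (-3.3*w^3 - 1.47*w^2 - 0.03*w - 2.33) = -3.3*w^3 - 3.36*w^2 + 1.13*w - 2.65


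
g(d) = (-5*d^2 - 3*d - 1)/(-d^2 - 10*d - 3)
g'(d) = (-10*d - 3)/(-d^2 - 10*d - 3) + (2*d + 10)*(-5*d^2 - 3*d - 1)/(-d^2 - 10*d - 3)^2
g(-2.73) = -1.79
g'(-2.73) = 0.96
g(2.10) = 1.03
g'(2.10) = 0.33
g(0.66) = 0.51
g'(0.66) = 0.38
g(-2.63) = -1.69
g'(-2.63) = 0.93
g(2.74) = 1.23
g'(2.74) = 0.30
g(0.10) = 0.34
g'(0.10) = 0.14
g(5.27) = 1.86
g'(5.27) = 0.21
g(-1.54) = -0.82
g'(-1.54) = 0.67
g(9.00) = 2.49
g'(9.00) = 0.13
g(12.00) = 2.84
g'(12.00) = 0.10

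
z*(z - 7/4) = z^2 - 7*z/4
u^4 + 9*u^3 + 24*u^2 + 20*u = u*(u + 2)^2*(u + 5)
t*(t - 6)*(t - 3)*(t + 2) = t^4 - 7*t^3 + 36*t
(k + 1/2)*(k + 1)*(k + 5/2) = k^3 + 4*k^2 + 17*k/4 + 5/4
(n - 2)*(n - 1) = n^2 - 3*n + 2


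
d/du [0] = 0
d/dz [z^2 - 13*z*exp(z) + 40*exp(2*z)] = -13*z*exp(z) + 2*z + 80*exp(2*z) - 13*exp(z)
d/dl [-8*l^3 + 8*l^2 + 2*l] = -24*l^2 + 16*l + 2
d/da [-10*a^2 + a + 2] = 1 - 20*a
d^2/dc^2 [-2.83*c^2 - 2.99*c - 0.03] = -5.66000000000000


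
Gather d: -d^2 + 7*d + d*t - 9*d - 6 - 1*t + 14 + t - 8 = -d^2 + d*(t - 2)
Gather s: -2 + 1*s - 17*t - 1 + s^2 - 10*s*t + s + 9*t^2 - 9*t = s^2 + s*(2 - 10*t) + 9*t^2 - 26*t - 3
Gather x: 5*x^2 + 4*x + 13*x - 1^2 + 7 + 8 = 5*x^2 + 17*x + 14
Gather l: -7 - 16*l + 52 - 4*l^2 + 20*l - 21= -4*l^2 + 4*l + 24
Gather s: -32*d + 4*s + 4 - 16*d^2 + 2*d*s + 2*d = -16*d^2 - 30*d + s*(2*d + 4) + 4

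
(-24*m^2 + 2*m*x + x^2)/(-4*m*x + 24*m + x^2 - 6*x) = (6*m + x)/(x - 6)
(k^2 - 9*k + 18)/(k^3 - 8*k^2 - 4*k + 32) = (k^2 - 9*k + 18)/(k^3 - 8*k^2 - 4*k + 32)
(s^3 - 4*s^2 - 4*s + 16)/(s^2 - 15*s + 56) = (s^3 - 4*s^2 - 4*s + 16)/(s^2 - 15*s + 56)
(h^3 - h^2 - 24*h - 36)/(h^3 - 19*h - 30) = (h - 6)/(h - 5)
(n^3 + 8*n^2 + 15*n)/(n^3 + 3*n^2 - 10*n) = (n + 3)/(n - 2)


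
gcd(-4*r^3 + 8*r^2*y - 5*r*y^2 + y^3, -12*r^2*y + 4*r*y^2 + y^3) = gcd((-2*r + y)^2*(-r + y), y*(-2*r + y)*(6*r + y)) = -2*r + y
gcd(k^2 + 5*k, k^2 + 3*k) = k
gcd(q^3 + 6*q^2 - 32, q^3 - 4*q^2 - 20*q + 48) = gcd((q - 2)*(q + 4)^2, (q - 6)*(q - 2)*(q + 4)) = q^2 + 2*q - 8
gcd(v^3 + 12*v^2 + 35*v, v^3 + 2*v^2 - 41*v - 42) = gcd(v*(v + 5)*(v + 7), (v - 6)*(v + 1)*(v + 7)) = v + 7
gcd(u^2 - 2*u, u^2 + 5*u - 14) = u - 2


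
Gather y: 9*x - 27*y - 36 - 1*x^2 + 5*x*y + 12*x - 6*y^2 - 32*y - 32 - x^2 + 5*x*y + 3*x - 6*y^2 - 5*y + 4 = -2*x^2 + 24*x - 12*y^2 + y*(10*x - 64) - 64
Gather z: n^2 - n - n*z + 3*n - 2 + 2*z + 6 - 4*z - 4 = n^2 + 2*n + z*(-n - 2)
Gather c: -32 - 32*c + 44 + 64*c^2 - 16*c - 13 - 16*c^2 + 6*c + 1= 48*c^2 - 42*c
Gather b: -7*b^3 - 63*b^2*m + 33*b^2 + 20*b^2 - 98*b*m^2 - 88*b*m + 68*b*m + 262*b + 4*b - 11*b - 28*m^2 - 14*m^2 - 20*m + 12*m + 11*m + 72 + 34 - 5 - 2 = -7*b^3 + b^2*(53 - 63*m) + b*(-98*m^2 - 20*m + 255) - 42*m^2 + 3*m + 99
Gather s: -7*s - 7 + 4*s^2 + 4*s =4*s^2 - 3*s - 7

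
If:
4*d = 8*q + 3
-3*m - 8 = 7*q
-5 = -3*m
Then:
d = -83/28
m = 5/3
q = -13/7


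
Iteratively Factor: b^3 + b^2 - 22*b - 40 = (b + 2)*(b^2 - b - 20) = (b - 5)*(b + 2)*(b + 4)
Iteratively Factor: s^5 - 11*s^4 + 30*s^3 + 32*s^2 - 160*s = (s - 4)*(s^4 - 7*s^3 + 2*s^2 + 40*s) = (s - 4)*(s + 2)*(s^3 - 9*s^2 + 20*s) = s*(s - 4)*(s + 2)*(s^2 - 9*s + 20) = s*(s - 4)^2*(s + 2)*(s - 5)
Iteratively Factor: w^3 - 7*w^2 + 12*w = (w - 4)*(w^2 - 3*w) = w*(w - 4)*(w - 3)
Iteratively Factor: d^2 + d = (d + 1)*(d)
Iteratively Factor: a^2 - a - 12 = (a - 4)*(a + 3)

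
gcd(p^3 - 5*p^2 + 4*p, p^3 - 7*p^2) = p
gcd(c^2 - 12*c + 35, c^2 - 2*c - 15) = c - 5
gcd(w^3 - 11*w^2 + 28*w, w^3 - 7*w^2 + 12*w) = w^2 - 4*w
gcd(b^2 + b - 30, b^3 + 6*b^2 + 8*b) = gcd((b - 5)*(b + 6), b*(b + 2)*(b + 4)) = 1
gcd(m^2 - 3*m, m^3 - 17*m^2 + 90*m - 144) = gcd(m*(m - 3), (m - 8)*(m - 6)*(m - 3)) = m - 3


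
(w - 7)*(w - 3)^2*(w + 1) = w^4 - 12*w^3 + 38*w^2 - 12*w - 63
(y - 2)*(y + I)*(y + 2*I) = y^3 - 2*y^2 + 3*I*y^2 - 2*y - 6*I*y + 4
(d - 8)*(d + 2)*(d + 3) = d^3 - 3*d^2 - 34*d - 48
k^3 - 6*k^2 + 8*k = k*(k - 4)*(k - 2)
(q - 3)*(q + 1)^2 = q^3 - q^2 - 5*q - 3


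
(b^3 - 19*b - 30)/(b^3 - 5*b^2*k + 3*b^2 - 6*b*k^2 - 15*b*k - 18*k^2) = (b^2 - 3*b - 10)/(b^2 - 5*b*k - 6*k^2)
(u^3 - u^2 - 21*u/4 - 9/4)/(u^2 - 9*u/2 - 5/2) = (2*u^2 - 3*u - 9)/(2*(u - 5))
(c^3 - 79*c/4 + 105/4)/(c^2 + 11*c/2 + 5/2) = (4*c^2 - 20*c + 21)/(2*(2*c + 1))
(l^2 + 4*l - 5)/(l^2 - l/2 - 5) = 2*(-l^2 - 4*l + 5)/(-2*l^2 + l + 10)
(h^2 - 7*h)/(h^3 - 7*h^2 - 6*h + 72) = h*(h - 7)/(h^3 - 7*h^2 - 6*h + 72)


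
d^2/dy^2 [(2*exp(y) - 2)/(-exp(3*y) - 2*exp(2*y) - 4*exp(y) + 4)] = (-8*exp(5*y) + 6*exp(4*y) + 68*exp(3*y) - 40*exp(2*y) + 24*exp(y) + 64)*exp(2*y)/(exp(9*y) + 6*exp(8*y) + 24*exp(7*y) + 44*exp(6*y) + 48*exp(5*y) - 48*exp(4*y) - 80*exp(3*y) - 96*exp(2*y) + 192*exp(y) - 64)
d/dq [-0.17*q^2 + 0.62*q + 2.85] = 0.62 - 0.34*q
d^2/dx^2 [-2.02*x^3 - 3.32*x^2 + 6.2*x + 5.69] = -12.12*x - 6.64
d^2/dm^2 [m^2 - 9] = 2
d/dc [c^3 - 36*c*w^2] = 3*c^2 - 36*w^2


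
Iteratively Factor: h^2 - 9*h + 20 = (h - 5)*(h - 4)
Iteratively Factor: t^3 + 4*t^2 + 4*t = (t)*(t^2 + 4*t + 4) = t*(t + 2)*(t + 2)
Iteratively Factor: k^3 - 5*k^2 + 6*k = (k)*(k^2 - 5*k + 6) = k*(k - 2)*(k - 3)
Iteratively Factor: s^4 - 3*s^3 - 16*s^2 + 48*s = (s - 4)*(s^3 + s^2 - 12*s) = s*(s - 4)*(s^2 + s - 12) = s*(s - 4)*(s - 3)*(s + 4)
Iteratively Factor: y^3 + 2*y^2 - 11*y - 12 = (y + 1)*(y^2 + y - 12) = (y + 1)*(y + 4)*(y - 3)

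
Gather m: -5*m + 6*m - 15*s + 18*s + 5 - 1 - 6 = m + 3*s - 2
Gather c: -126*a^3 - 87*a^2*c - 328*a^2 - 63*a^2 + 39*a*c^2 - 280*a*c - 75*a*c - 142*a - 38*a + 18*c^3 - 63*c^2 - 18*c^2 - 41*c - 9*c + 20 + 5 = -126*a^3 - 391*a^2 - 180*a + 18*c^3 + c^2*(39*a - 81) + c*(-87*a^2 - 355*a - 50) + 25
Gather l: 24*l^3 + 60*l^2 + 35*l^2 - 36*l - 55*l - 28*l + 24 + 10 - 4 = 24*l^3 + 95*l^2 - 119*l + 30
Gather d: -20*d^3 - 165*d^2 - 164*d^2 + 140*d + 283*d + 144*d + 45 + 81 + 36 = -20*d^3 - 329*d^2 + 567*d + 162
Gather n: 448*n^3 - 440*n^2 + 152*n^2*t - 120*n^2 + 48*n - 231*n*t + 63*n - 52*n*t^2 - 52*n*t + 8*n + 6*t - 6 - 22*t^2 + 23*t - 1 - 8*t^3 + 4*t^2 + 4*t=448*n^3 + n^2*(152*t - 560) + n*(-52*t^2 - 283*t + 119) - 8*t^3 - 18*t^2 + 33*t - 7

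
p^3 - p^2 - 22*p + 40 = (p - 4)*(p - 2)*(p + 5)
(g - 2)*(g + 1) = g^2 - g - 2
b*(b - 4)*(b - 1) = b^3 - 5*b^2 + 4*b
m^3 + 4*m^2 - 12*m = m*(m - 2)*(m + 6)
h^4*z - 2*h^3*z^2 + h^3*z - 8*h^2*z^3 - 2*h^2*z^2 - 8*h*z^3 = h*(h - 4*z)*(h + 2*z)*(h*z + z)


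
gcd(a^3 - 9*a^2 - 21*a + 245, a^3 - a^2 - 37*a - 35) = a^2 - 2*a - 35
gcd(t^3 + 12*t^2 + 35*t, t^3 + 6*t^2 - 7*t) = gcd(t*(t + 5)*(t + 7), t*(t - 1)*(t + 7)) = t^2 + 7*t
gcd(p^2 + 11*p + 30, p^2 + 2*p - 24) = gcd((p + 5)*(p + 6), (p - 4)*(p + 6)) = p + 6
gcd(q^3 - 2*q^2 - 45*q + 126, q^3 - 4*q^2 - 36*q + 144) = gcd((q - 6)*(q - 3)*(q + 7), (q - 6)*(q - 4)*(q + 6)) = q - 6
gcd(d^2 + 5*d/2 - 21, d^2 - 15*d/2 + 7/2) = 1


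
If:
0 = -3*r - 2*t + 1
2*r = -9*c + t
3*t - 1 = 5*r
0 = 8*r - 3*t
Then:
No Solution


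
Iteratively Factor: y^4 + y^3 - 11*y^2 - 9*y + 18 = (y + 3)*(y^3 - 2*y^2 - 5*y + 6) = (y + 2)*(y + 3)*(y^2 - 4*y + 3) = (y - 1)*(y + 2)*(y + 3)*(y - 3)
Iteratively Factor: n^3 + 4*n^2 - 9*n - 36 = (n + 3)*(n^2 + n - 12) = (n + 3)*(n + 4)*(n - 3)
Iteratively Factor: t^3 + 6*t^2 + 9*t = (t + 3)*(t^2 + 3*t) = t*(t + 3)*(t + 3)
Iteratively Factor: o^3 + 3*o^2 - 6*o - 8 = (o + 4)*(o^2 - o - 2) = (o - 2)*(o + 4)*(o + 1)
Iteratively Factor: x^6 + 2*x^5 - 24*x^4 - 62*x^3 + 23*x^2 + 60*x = (x + 3)*(x^5 - x^4 - 21*x^3 + x^2 + 20*x) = (x - 5)*(x + 3)*(x^4 + 4*x^3 - x^2 - 4*x) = x*(x - 5)*(x + 3)*(x^3 + 4*x^2 - x - 4) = x*(x - 5)*(x + 3)*(x + 4)*(x^2 - 1) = x*(x - 5)*(x + 1)*(x + 3)*(x + 4)*(x - 1)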